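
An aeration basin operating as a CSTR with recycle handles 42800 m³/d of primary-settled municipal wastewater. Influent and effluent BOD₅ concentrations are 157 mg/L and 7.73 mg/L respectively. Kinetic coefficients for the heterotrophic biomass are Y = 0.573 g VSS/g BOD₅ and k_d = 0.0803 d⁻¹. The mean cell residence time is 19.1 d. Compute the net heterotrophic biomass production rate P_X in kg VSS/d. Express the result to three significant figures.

P_X ≈ 1440 kg VSS/d

Y_obs = Y / (1 + k_d θ_c) = 0.573 / (1 + 0.0803 × 19.1) = 0.573 / 2.534 = 0.2261.
ΔS = 157 − 7.73 = 149.3 mg/L, so the substrate removal rate is 42800 × 149.3/1000 = 6389 kg BOD₅/d.
Net biomass production P_X = Y_obs × Q·(S₀ − S) = 0.2261 × 6389 = 1445 kg VSS/d.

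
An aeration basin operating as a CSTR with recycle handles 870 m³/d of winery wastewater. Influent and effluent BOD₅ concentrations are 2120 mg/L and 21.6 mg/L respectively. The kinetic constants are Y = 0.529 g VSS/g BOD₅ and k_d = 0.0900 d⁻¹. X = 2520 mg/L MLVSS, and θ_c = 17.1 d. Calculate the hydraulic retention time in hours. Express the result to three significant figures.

Steady-state biomass mass balance: V·X·(1 + k_d·θ_c) = Y·Q·(S₀ − S)·θ_c, so V = 0.529 × 870 × (2120 − 21.6) × 17.1 / [2520 × (1 + 0.0900 × 17.1)] = 1.65×10^7 / 6398 = 2581 m³.
HRT = V/Q = 2581 m³ / 870 m³·d⁻¹ = 2.967 d × 24 = 71.20 h.

τ ≈ 71.2 h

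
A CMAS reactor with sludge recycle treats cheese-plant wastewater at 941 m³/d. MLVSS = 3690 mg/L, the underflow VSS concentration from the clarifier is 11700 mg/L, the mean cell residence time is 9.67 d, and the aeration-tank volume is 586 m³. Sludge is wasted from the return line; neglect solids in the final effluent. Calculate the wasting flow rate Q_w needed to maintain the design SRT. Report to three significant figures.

Wasting from the return line (neglecting effluent solids): Q_w = V·X / (θ_c·X_r) = 586.0 × 3690 / (9.67 × 11700) = 19.11 m³/d.

Q_w ≈ 19.1 m³/d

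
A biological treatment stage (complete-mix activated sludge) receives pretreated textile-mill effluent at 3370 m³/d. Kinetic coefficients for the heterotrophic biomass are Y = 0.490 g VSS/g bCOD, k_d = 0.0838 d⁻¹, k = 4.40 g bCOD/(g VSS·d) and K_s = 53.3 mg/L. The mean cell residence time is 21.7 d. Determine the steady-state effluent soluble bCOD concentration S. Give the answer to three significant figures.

S ≈ 3.42 mg/L

From the Monod/SRT balance for a CMAS, S = K_s·(1+k_d θ_c)/[θ_c·(Y k − k_d) − 1] = 53.3 × (1 + 0.0838 × 21.7) / [21.7 × (0.490 × 4.40 − 0.0838) − 1] = 150.2 / 43.97 = 3.417 mg/L.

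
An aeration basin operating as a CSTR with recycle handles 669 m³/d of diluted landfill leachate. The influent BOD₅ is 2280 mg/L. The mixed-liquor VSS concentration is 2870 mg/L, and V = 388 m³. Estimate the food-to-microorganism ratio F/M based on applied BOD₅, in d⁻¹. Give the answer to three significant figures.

Food-to-microorganism ratio F/M = Q S₀ / (V X) = 669 × 2280 / (388.0 × 2870) = 1.370 d⁻¹.

F/M ≈ 1.37 d⁻¹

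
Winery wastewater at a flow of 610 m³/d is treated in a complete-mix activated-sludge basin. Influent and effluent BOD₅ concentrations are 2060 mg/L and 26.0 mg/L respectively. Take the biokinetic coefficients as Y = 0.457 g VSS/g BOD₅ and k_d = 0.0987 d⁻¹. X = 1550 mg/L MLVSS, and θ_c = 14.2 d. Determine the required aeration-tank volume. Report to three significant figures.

Rearranging the biomass balance for a CMAS with decay, V = Y·Q·ΔS·θ_c / [X·(1+k_d θ_c)] = 0.457 × 610 × (2060 − 26.0) × 14.2 / [1550 × (1 + 0.0987 × 14.2)] = 8.05×10^6 / 3722 = 2163 m³.

V ≈ 2160 m³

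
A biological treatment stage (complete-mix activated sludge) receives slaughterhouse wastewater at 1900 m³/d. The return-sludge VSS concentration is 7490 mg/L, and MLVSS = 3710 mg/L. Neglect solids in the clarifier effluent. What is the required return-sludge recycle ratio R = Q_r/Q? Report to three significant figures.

Mass balance around the secondary clarifier (neglecting effluent solids): R = X / (X_r − X) = 3710 / (7490 − 3710) = 0.9815.

R ≈ 0.981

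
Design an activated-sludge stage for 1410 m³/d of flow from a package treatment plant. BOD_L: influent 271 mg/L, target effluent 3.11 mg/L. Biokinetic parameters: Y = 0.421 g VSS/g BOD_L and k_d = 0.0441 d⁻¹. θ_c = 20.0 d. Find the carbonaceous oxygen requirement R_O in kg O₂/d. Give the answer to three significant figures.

Correct the yield for decay: Y_obs = Y/(1 + k_d θ_c) = 0.421 / (1 + 0.0441 × 20.0) = 0.421 / 1.882 = 0.2237.
Substrate removed = Q·(S₀ − S) = 1410 m³/d × (271 − 3.11) g/m³ = 3.78×10^5 g/d = 377.7 kg/d.
P_X = Y_obs·Q·(S₀ − S) = 0.2237 × 377.7 = 84.50 kg VSS/d.
R_O = Q·ΔS − 1.42 P_X = 377.7 − 120.0 = 257.7 kg O₂/d.

R_O ≈ 258 kg O₂/d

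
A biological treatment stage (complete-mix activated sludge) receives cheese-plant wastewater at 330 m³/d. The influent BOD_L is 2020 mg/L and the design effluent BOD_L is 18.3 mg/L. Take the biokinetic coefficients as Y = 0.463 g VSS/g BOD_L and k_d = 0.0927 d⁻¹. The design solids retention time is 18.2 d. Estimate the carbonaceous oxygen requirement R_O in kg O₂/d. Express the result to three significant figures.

R_O ≈ 499 kg O₂/d

Observed yield with endogenous decay: Y_obs = Y / (1 + k_d·θ_c) = 0.463 / (1 + 0.0927 × 18.2) = 0.463 / 2.687 = 0.1723 g VSS/g BOD_L.
Mass of BOD_L removed per day: Q(S₀ − S) = 330 × 2002 g/m³ = 660.6 kg/d.
Biomass synthesised: P_X = Y_obs × 660.6 = 113.8 kg VSS/d.
R_O = Q·(S₀ − S) − 1.42·P_X = 660.6 − 1.42 × 113.8 = 498.9 kg O₂/d.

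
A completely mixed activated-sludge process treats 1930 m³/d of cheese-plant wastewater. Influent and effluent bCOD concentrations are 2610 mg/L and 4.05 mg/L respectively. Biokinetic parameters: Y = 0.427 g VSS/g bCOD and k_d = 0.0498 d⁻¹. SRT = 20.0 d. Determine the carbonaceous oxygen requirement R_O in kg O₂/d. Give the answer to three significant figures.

R_O ≈ 3500 kg O₂/d

The observed yield is Y_obs = Y/(1 + k_d·θ_c) = 0.427 / (1 + 0.0498 × 20.0) = 0.427 / 1.996 = 0.2139 g VSS per g bCOD removed.
Mass of bCOD removed per day: Q(S₀ − S) = 1930 × 2606 g/m³ = 5029 kg/d.
P_X = Y_obs·Q·(S₀ − S) = 0.2139 × 5029 = 1076 kg VSS/d.
Carbonaceous O₂ demand = substrate oxidised − cell-mass equivalent = 5029 − 1.42 × 1076 = 3502 kg O₂/d.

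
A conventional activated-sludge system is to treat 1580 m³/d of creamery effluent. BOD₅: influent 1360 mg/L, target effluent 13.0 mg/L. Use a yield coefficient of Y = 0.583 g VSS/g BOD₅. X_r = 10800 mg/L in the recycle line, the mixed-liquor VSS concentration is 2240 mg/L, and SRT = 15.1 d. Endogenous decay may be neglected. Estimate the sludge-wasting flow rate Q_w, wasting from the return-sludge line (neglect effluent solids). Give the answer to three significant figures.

Q_w ≈ 115 m³/d

Biomass mass balance (decay neglected): V·X = Y·Q·(S₀ − S)·θ_c, so V = 0.583 × 1580 × (1360 − 13.0) × 15.1 / 2240 = 8364 m³.
θ_c = V·X/(Q_w·X_r) when wasting from the recycle, so Q_w = V·X/(θ_c·X_r) = 8364 × 2240 / (15.1 × 10800) = 114.9 m³/d.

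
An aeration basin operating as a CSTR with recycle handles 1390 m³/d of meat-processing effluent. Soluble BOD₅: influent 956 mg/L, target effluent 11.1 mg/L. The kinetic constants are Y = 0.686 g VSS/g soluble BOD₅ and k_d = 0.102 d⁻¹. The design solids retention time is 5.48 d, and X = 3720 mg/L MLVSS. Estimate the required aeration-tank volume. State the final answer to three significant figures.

V ≈ 851 m³

From the SRT design equation V = Y Q (S₀−S) θ_c / [X (1 + k_d θ_c)] = 0.686 × 1390 × (956 − 11.1) × 5.48 / [3720 × (1 + 0.102 × 5.48)] = 4.94×10^6 / 5799 = 851.4 m³.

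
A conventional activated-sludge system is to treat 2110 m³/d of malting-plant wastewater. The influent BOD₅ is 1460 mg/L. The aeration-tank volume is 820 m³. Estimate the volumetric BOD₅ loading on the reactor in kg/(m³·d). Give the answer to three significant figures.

L_v ≈ 3.76 kg BOD₅/(m³·d)

Applied BOD₅ load per unit volume = Q·S₀/V = (2110 × 1460/1000)/820.0 = 3.757 kg BOD₅·m⁻³·d⁻¹.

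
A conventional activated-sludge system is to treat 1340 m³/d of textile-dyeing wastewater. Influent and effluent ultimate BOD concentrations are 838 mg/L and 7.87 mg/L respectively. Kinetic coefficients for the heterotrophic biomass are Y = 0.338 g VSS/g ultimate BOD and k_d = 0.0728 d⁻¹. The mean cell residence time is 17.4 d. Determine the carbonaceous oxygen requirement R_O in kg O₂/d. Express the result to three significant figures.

The observed yield is Y_obs = Y/(1 + k_d·θ_c) = 0.338 / (1 + 0.0728 × 17.4) = 0.338 / 2.267 = 0.1491 g VSS per g ultimate BOD removed.
Substrate removed = Q·(S₀ − S) = 1340 m³/d × (838 − 7.87) g/m³ = 1.11×10^6 g/d = 1112 kg/d.
P_X = Y_obs·Q·(S₀ − S) = 0.1491 × 1112 = 165.9 kg VSS/d.
Carbonaceous O₂ demand = substrate oxidised − cell-mass equivalent = 1112 − 1.42 × 165.9 = 876.8 kg O₂/d.

R_O ≈ 877 kg O₂/d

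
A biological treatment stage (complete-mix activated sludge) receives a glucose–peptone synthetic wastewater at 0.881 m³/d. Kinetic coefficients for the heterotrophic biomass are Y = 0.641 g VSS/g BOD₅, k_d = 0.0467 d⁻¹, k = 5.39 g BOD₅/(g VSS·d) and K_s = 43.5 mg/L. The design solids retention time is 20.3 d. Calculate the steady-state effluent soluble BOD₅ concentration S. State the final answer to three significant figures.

Effluent substrate depends only on kinetics and SRT: S = K_s(1 + k_d θ_c) / [θ_c(Yk − k_d) − 1] = 43.5 × (1 + 0.0467 × 20.3) / [20.3 × (0.641 × 5.39 − 0.0467) − 1] = 84.74 / 68.19 = 1.243 mg/L.

S ≈ 1.24 mg/L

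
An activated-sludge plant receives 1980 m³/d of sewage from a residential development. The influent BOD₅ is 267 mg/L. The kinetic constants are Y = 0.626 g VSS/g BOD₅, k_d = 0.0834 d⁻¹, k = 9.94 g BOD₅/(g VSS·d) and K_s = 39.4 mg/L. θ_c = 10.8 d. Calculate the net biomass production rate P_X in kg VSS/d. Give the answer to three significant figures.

P_X ≈ 173 kg VSS/d

From the Monod/SRT balance for a CMAS, S = K_s·(1+k_d θ_c)/[θ_c·(Y k − k_d) − 1] = 39.4 × (1 + 0.0834 × 10.8) / [10.8 × (0.626 × 9.94 − 0.0834) − 1] = 74.89 / 65.30 = 1.147 mg/L.
Correct the yield for decay: Y_obs = Y/(1 + k_d θ_c) = 0.626 / (1 + 0.0834 × 10.8) = 0.626 / 1.901 = 0.3293.
Substrate removed = Q·(S₀ − S) = 1980 m³/d × (267 − 1.15) g/m³ = 5.26×10^5 g/d = 526.4 kg/d.
Biomass produced: P_X = Y_obs·Q·ΔS = 0.3293 × 526.4 ≈ 173.4 kg VSS/d.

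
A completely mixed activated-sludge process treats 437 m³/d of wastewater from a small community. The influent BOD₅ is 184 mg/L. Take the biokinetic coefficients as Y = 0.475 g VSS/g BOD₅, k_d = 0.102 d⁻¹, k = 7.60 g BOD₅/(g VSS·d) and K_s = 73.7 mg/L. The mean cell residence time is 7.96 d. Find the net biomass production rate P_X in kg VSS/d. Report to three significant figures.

Effluent substrate depends only on kinetics and SRT: S = K_s(1 + k_d θ_c) / [θ_c(Yk − k_d) − 1] = 73.7 × (1 + 0.102 × 7.96) / [7.96 × (0.475 × 7.60 − 0.102) − 1] = 133.5 / 26.92 = 4.960 mg/L.
Observed yield with endogenous decay: Y_obs = Y / (1 + k_d·θ_c) = 0.475 / (1 + 0.102 × 7.96) = 0.475 / 1.812 = 0.2622 g VSS/g BOD₅.
Q·(S₀ − S) = 437 × (184 − 4.96) × 10⁻³ = 78.24 kg/d removed.
Biomass produced: P_X = Y_obs·Q·ΔS = 0.2622 × 78.24 ≈ 20.51 kg VSS/d.

P_X ≈ 20.5 kg VSS/d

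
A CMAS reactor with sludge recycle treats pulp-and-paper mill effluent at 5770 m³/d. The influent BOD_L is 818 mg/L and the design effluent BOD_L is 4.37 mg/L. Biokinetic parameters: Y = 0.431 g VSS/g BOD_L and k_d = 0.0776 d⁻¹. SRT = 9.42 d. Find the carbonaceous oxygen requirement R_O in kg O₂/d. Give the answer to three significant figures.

The observed yield is Y_obs = Y/(1 + k_d·θ_c) = 0.431 / (1 + 0.0776 × 9.42) = 0.431 / 1.731 = 0.2490 g VSS per g BOD_L removed.
Substrate removed = Q·(S₀ − S) = 5770 m³/d × (818 − 4.37) g/m³ = 4.69×10^6 g/d = 4695 kg/d.
Net sludge production P_X = 0.2490 × 4695 = 1169 kg VSS/d.
R_O = Q·(S₀ − S) − 1.42·P_X = 4695 − 1.42 × 1169 = 3035 kg O₂/d.

R_O ≈ 3030 kg O₂/d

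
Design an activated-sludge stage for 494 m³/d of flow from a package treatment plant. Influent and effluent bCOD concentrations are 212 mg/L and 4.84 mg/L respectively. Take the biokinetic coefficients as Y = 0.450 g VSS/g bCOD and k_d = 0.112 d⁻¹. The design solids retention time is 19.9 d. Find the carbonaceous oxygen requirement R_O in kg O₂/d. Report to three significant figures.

R_O ≈ 82.1 kg O₂/d

Observed yield with endogenous decay: Y_obs = Y / (1 + k_d·θ_c) = 0.450 / (1 + 0.112 × 19.9) = 0.450 / 3.229 = 0.1394 g VSS/g bCOD.
Mass of bCOD removed per day: Q(S₀ − S) = 494 × 207.2 g/m³ = 102.3 kg/d.
Net sludge production P_X = 0.1394 × 102.3 = 14.26 kg VSS/d.
R_O = Q·(S₀ − S) − 1.42·P_X = 102.3 − 1.42 × 14.26 = 82.08 kg O₂/d.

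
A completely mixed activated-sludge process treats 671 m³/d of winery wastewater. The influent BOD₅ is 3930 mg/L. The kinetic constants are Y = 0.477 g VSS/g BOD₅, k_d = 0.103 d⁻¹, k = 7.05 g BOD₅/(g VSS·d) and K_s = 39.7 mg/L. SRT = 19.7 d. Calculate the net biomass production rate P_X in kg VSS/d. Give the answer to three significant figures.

For a completely mixed reactor with recycle the Lawrence–McCarty relation gives S = K_s·(1 + k_d·θ_c) / [θ_c·(Y·k − k_d) − 1] = 39.7 × (1 + 0.103 × 19.7) / [19.7 × (0.477 × 7.05 − 0.103) − 1] = 120.3 / 63.22 = 1.902 mg/L.
Observed yield with endogenous decay: Y_obs = Y / (1 + k_d·θ_c) = 0.477 / (1 + 0.103 × 19.7) = 0.477 / 3.029 = 0.1575 g VSS/g BOD₅.
Mass of BOD₅ removed per day: Q(S₀ − S) = 671 × 3928 g/m³ = 2636 kg/d.
Biomass produced: P_X = Y_obs·Q·ΔS = 0.1575 × 2636 ≈ 415.1 kg VSS/d.

P_X ≈ 415 kg VSS/d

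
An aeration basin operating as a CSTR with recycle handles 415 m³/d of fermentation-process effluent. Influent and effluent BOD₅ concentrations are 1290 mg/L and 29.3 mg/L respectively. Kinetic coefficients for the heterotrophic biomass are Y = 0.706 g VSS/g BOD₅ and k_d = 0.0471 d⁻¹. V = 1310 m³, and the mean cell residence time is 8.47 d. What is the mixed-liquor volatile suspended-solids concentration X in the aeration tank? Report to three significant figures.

X ≈ 1710 mg/L

From V·X·(1 + k_d·θ_c) = Y·Q·(S₀ − S)·θ_c: X = 0.706 × 415 × (1290 − 29.3) × 8.47 / [1310 × (1 + 0.0471 × 8.47)] = 1707 mg/L.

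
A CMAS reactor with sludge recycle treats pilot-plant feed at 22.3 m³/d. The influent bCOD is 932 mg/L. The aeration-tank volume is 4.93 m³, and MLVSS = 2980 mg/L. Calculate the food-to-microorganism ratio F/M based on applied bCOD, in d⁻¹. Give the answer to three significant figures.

Food-to-microorganism ratio F/M = Q S₀ / (V X) = 22.3 × 932 / (4.930 × 2980) = 1.415 d⁻¹.

F/M ≈ 1.41 d⁻¹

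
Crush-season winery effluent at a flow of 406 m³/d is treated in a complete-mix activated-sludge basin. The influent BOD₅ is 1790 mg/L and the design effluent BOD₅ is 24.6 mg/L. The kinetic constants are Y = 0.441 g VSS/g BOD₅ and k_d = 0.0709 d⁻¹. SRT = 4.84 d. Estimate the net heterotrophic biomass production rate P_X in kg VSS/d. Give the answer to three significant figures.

P_X ≈ 235 kg VSS/d

The observed yield is Y_obs = Y/(1 + k_d·θ_c) = 0.441 / (1 + 0.0709 × 4.84) = 0.441 / 1.343 = 0.3283 g VSS per g BOD₅ removed.
Substrate removed = Q·(S₀ − S) = 406 m³/d × (1790 − 24.6) g/m³ = 7.17×10^5 g/d = 716.8 kg/d.
Net biomass production P_X = Y_obs × Q·(S₀ − S) = 0.3283 × 716.8 = 235.3 kg VSS/d.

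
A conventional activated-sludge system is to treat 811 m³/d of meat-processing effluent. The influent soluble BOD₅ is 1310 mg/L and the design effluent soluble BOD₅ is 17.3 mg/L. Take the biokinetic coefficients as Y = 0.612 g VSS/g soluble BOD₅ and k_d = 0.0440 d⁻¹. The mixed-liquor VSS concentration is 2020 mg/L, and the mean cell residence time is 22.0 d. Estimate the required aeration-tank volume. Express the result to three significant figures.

V ≈ 3550 m³

From the SRT design equation V = Y Q (S₀−S) θ_c / [X (1 + k_d θ_c)] = 0.612 × 811 × (1310 − 17.3) × 22.0 / [2020 × (1 + 0.0440 × 22.0)] = 1.41×10^7 / 3975 = 3551 m³.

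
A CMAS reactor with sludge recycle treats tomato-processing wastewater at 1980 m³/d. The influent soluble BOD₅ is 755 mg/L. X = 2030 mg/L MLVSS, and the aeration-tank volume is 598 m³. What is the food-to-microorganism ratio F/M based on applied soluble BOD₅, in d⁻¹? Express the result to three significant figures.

Food-to-microorganism ratio F/M = Q S₀ / (V X) = 1980 × 755 / (598.0 × 2030) = 1.231 d⁻¹.

F/M ≈ 1.23 d⁻¹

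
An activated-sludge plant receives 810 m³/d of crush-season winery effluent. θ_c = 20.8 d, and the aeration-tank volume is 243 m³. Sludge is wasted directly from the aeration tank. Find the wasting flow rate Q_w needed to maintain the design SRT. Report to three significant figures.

With mixed-liquor wasting, θ_c = V/Q_w, so Q_w = V/θ_c = 243.0/20.8 = 11.68 m³/d.

Q_w ≈ 11.7 m³/d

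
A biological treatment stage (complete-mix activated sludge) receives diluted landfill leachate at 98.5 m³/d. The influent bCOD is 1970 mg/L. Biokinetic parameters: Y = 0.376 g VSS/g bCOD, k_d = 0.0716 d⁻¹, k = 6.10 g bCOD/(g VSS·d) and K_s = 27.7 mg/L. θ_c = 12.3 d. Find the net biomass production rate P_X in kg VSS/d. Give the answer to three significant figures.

For a completely mixed reactor with recycle the Lawrence–McCarty relation gives S = K_s·(1 + k_d·θ_c) / [θ_c·(Y·k − k_d) − 1] = 27.7 × (1 + 0.0716 × 12.3) / [12.3 × (0.376 × 6.10 − 0.0716) − 1] = 52.09 / 26.33 = 1.978 mg/L.
Observed yield with endogenous decay: Y_obs = Y / (1 + k_d·θ_c) = 0.376 / (1 + 0.0716 × 12.3) = 0.376 / 1.881 = 0.1999 g VSS/g bCOD.
ΔS = 1970 − 1.98 = 1968 mg/L, so the substrate removal rate is 98.5 × 1968/1000 = 193.8 kg bCOD/d.
Biomass produced: P_X = Y_obs·Q·ΔS = 0.1999 × 193.8 ≈ 38.76 kg VSS/d.

P_X ≈ 38.8 kg VSS/d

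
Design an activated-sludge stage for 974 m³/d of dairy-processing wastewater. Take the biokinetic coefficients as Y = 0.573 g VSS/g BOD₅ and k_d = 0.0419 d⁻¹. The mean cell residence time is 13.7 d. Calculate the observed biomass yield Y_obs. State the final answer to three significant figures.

Observed yield with endogenous decay: Y_obs = Y / (1 + k_d·θ_c) = 0.573 / (1 + 0.0419 × 13.7) = 0.573 / 1.574 = 0.3640 g VSS/g BOD₅.

Y_obs ≈ 0.364 g VSS/g BOD₅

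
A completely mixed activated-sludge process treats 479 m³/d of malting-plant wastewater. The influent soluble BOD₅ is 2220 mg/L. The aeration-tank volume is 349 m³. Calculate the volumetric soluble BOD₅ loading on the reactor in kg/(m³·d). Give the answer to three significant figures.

L_v = Q S₀ / V = 479 × 2220 × 10⁻³ / 349.0 = 3.047 kg/(m³·d).

L_v ≈ 3.05 kg soluble BOD₅/(m³·d)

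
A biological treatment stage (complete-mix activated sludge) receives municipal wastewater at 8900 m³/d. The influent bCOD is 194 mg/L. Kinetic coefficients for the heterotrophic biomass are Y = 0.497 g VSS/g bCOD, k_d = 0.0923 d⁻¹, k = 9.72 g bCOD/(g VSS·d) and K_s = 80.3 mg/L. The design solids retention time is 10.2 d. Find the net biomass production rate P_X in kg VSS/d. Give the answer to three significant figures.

P_X ≈ 435 kg VSS/d

For a completely mixed reactor with recycle the Lawrence–McCarty relation gives S = K_s·(1 + k_d·θ_c) / [θ_c·(Y·k − k_d) − 1] = 80.3 × (1 + 0.0923 × 10.2) / [10.2 × (0.497 × 9.72 − 0.0923) − 1] = 155.9 / 47.33 = 3.294 mg/L.
Y_obs = Y / (1 + k_d θ_c) = 0.497 / (1 + 0.0923 × 10.2) = 0.497 / 1.941 = 0.2560.
Substrate removed = Q·(S₀ − S) = 8900 m³/d × (194 − 3.29) g/m³ = 1.7×10^6 g/d = 1697 kg/d.
P_X = Y_obs · Q(S₀ − S) = 0.2560 × 1697 = 434.5 kg VSS/d.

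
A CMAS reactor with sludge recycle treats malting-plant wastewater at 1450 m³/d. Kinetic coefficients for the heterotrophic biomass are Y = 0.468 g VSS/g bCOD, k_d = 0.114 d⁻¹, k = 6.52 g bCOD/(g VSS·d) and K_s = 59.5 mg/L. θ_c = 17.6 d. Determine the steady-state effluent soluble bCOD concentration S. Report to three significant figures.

S ≈ 3.53 mg/L

For a completely mixed reactor with recycle the Lawrence–McCarty relation gives S = K_s·(1 + k_d·θ_c) / [θ_c·(Y·k − k_d) − 1] = 59.5 × (1 + 0.114 × 17.6) / [17.6 × (0.468 × 6.52 − 0.114) − 1] = 178.9 / 50.70 = 3.528 mg/L.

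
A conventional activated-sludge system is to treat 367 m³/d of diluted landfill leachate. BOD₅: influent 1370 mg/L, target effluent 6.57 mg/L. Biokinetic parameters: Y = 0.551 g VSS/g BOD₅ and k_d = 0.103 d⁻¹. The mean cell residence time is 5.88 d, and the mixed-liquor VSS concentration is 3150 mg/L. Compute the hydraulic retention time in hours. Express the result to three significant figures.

τ ≈ 21.0 h

Steady-state biomass mass balance: V·X·(1 + k_d·θ_c) = Y·Q·(S₀ − S)·θ_c, so V = 0.551 × 367 × (1370 − 6.57) × 5.88 / [3150 × (1 + 0.103 × 5.88)] = 1.62×10^6 / 5058 = 320.5 m³.
τ = V/Q = 320.5/367 = 0.8734 d, or 20.96 h.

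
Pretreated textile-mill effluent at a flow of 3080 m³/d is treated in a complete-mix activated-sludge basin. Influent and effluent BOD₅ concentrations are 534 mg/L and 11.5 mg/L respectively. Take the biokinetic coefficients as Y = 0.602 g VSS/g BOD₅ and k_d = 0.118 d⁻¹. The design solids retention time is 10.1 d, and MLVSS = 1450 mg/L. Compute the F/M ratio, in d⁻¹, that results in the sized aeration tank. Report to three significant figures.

F/M ≈ 0.368 d⁻¹

Steady-state biomass mass balance: V·X·(1 + k_d·θ_c) = Y·Q·(S₀ − S)·θ_c, so V = 0.602 × 3080 × (534 − 11.5) × 10.1 / [1450 × (1 + 0.118 × 10.1)] = 9.78×10^6 / 3178 = 3079 m³.
F/M = Q·S₀ / (V·X) = 3080 × 534 / (3079 × 1450) = 0.3684 g BOD₅·(g VSS·d)⁻¹.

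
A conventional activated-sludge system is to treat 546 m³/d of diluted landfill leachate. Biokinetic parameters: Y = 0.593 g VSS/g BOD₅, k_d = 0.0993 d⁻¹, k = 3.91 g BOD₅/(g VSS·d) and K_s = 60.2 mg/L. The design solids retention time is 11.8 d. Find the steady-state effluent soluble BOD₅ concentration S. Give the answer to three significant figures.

From the Monod/SRT balance for a CMAS, S = K_s·(1+k_d θ_c)/[θ_c·(Y k − k_d) − 1] = 60.2 × (1 + 0.0993 × 11.8) / [11.8 × (0.593 × 3.91 − 0.0993) − 1] = 130.7 / 25.19 = 5.190 mg/L.

S ≈ 5.19 mg/L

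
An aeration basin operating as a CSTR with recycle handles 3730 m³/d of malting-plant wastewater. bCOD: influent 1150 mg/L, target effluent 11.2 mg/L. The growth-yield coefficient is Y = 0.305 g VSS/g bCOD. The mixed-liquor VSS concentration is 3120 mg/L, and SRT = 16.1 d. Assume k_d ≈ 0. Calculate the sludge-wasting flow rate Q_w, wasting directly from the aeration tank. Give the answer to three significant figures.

Q_w ≈ 415 m³/d

Biomass mass balance (decay neglected): V·X = Y·Q·(S₀ − S)·θ_c, so V = 0.305 × 3730 × (1150 − 11.2) × 16.1 / 3120 = 6685 m³.
Wasting from the aeration tank: Q_w = V / θ_c = 6685 / 16.1 = 415.2 m³/d.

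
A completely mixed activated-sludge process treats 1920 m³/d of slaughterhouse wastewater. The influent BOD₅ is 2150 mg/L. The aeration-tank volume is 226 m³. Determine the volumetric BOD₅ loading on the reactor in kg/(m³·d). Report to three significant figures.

L_v = Q S₀ / V = 1920 × 2150 × 10⁻³ / 226.0 = 18.27 kg/(m³·d).

L_v ≈ 18.3 kg BOD₅/(m³·d)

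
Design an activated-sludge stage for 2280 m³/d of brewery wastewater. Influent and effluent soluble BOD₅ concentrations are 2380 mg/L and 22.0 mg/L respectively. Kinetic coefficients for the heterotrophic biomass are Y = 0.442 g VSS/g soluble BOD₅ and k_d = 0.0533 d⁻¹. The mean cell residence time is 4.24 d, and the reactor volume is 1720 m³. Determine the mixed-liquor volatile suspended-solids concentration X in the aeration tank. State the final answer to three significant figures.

Solving the biomass balance for X: X = Y Q (S₀−S) θ_c / [V (1+k_d θ_c)] = 0.442 × 2280 × (2380 − 22.0) × 4.24 / [1720 × (1 + 0.0533 × 4.24)] = 4778 mg/L.

X ≈ 4780 mg/L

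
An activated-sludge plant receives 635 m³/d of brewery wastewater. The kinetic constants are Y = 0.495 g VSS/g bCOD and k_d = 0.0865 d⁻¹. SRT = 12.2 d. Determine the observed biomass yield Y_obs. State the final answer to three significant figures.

Y_obs ≈ 0.241 g VSS/g bCOD

The observed yield is Y_obs = Y/(1 + k_d·θ_c) = 0.495 / (1 + 0.0865 × 12.2) = 0.495 / 2.055 = 0.2408 g VSS per g bCOD removed.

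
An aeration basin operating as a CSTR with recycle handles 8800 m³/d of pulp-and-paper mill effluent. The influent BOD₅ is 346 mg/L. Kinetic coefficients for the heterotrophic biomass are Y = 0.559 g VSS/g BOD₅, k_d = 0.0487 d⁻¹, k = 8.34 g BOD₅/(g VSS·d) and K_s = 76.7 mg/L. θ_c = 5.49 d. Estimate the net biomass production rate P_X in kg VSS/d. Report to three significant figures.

P_X ≈ 1330 kg VSS/d

Effluent substrate depends only on kinetics and SRT: S = K_s(1 + k_d θ_c) / [θ_c(Yk − k_d) − 1] = 76.7 × (1 + 0.0487 × 5.49) / [5.49 × (0.559 × 8.34 − 0.0487) − 1] = 97.21 / 24.33 = 3.996 mg/L.
Correct the yield for decay: Y_obs = Y/(1 + k_d θ_c) = 0.559 / (1 + 0.0487 × 5.49) = 0.559 / 1.267 = 0.4411.
Q·(S₀ − S) = 8800 × (346 − 4.00) × 10⁻³ = 3010 kg/d removed.
P_X = Y_obs · Q(S₀ − S) = 0.4411 × 3010 = 1327 kg VSS/d.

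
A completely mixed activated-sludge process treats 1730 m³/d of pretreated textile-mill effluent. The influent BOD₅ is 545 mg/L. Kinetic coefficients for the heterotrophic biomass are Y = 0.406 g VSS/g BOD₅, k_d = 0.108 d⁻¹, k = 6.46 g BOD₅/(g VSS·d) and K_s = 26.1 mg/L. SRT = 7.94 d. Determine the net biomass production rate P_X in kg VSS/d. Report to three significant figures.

P_X ≈ 205 kg VSS/d

For a completely mixed reactor with recycle the Lawrence–McCarty relation gives S = K_s·(1 + k_d·θ_c) / [θ_c·(Y·k − k_d) − 1] = 26.1 × (1 + 0.108 × 7.94) / [7.94 × (0.406 × 6.46 − 0.108) − 1] = 48.48 / 18.97 = 2.556 mg/L.
Correct the yield for decay: Y_obs = Y/(1 + k_d θ_c) = 0.406 / (1 + 0.108 × 7.94) = 0.406 / 1.858 = 0.2186.
Substrate removed = Q·(S₀ − S) = 1730 m³/d × (545 − 2.56) g/m³ = 9.38×10^5 g/d = 938.4 kg/d.
P_X = Y_obs · Q(S₀ − S) = 0.2186 × 938.4 = 205.1 kg VSS/d.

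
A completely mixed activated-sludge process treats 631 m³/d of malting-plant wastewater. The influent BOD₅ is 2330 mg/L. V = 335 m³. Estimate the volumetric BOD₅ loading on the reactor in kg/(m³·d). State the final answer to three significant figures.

L_v = Q S₀ / V = 631 × 2330 × 10⁻³ / 335.0 = 4.389 kg/(m³·d).

L_v ≈ 4.39 kg BOD₅/(m³·d)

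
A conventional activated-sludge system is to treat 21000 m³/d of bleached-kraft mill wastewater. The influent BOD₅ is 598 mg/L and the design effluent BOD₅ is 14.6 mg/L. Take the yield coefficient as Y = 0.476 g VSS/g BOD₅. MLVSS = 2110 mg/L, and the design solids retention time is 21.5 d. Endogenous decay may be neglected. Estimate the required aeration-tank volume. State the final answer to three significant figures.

With k_d = 0 the design equation reduces to V = Y Q (S₀−S) θ_c / X = 0.476 × 21000 × (598 − 14.6) × 21.5 / 2110 = 59422 m³.

V ≈ 59400 m³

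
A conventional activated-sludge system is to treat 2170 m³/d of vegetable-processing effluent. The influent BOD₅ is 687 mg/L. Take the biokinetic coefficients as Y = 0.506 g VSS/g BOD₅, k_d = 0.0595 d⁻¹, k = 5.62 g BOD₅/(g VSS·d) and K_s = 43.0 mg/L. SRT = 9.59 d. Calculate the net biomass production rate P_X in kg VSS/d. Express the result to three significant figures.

P_X ≈ 478 kg VSS/d

For a completely mixed reactor with recycle the Lawrence–McCarty relation gives S = K_s·(1 + k_d·θ_c) / [θ_c·(Y·k − k_d) − 1] = 43.0 × (1 + 0.0595 × 9.59) / [9.59 × (0.506 × 5.62 − 0.0595) − 1] = 67.54 / 25.70 = 2.628 mg/L.
Y_obs = Y / (1 + k_d θ_c) = 0.506 / (1 + 0.0595 × 9.59) = 0.506 / 1.571 = 0.3222.
Q·(S₀ − S) = 2170 × (687 − 2.63) × 10⁻³ = 1485 kg/d removed.
Biomass produced: P_X = Y_obs·Q·ΔS = 0.3222 × 1485 ≈ 478.4 kg VSS/d.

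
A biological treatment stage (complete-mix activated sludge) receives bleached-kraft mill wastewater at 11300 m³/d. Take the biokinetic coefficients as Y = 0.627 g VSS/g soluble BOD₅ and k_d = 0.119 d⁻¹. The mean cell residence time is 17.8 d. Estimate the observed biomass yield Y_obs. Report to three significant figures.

Y_obs = Y / (1 + k_d θ_c) = 0.627 / (1 + 0.119 × 17.8) = 0.627 / 3.118 = 0.2011.

Y_obs ≈ 0.201 g VSS/g soluble BOD₅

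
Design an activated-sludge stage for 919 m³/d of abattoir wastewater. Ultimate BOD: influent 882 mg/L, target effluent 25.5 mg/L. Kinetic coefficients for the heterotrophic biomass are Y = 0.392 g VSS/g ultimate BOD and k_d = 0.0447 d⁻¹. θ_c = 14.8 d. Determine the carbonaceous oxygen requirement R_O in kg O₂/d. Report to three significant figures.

Correct the yield for decay: Y_obs = Y/(1 + k_d θ_c) = 0.392 / (1 + 0.0447 × 14.8) = 0.392 / 1.662 = 0.2359.
ΔS = 882 − 25.5 = 856.5 mg/L, so the substrate removal rate is 919 × 856.5/1000 = 787.1 kg ultimate BOD/d.
Biomass synthesised: P_X = Y_obs × 787.1 = 185.7 kg VSS/d.
Carbonaceous O₂ demand = substrate oxidised − cell-mass equivalent = 787.1 − 1.42 × 185.7 = 523.4 kg O₂/d.

R_O ≈ 523 kg O₂/d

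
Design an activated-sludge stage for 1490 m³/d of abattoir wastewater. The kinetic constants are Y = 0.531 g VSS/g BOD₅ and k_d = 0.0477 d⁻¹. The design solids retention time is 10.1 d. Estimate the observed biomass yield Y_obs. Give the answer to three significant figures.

Y_obs ≈ 0.358 g VSS/g BOD₅

Y_obs = Y / (1 + k_d θ_c) = 0.531 / (1 + 0.0477 × 10.1) = 0.531 / 1.482 = 0.3584.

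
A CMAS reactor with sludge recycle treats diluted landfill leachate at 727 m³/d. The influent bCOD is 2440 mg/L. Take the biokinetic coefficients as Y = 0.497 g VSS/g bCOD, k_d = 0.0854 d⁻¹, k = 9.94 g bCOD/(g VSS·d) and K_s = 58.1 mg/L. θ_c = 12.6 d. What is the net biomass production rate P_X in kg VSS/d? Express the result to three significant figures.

From the Monod/SRT balance for a CMAS, S = K_s·(1+k_d θ_c)/[θ_c·(Y k − k_d) − 1] = 58.1 × (1 + 0.0854 × 12.6) / [12.6 × (0.497 × 9.94 − 0.0854) − 1] = 120.6 / 60.17 = 2.005 mg/L.
Y_obs = Y / (1 + k_d θ_c) = 0.497 / (1 + 0.0854 × 12.6) = 0.497 / 2.076 = 0.2394.
ΔS = 2440 − 2.00 = 2438 mg/L, so the substrate removal rate is 727 × 2438/1000 = 1772 kg bCOD/d.
Biomass produced: P_X = Y_obs·Q·ΔS = 0.2394 × 1772 ≈ 424.3 kg VSS/d.

P_X ≈ 424 kg VSS/d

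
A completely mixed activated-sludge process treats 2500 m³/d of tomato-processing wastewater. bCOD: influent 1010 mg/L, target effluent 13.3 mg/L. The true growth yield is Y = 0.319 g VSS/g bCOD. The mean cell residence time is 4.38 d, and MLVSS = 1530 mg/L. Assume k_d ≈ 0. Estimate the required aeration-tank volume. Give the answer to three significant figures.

V ≈ 2280 m³

Biomass mass balance (decay neglected): V·X = Y·Q·(S₀ − S)·θ_c, so V = 0.319 × 2500 × (1010 − 13.3) × 4.38 / 1530 = 2276 m³.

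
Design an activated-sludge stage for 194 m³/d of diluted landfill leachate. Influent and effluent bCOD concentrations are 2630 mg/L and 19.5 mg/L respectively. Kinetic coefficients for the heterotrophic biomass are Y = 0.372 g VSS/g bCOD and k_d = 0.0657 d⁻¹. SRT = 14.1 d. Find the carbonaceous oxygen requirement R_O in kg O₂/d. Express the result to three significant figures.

R_O ≈ 368 kg O₂/d

Observed yield with endogenous decay: Y_obs = Y / (1 + k_d·θ_c) = 0.372 / (1 + 0.0657 × 14.1) = 0.372 / 1.926 = 0.1931 g VSS/g bCOD.
Q·(S₀ − S) = 194 × (2630 − 19.5) × 10⁻³ = 506.4 kg/d removed.
Biomass synthesised: P_X = Y_obs × 506.4 = 97.80 kg VSS/d.
R_O = Q·(S₀ − S) − 1.42·P_X = 506.4 − 1.42 × 97.80 = 367.6 kg O₂/d.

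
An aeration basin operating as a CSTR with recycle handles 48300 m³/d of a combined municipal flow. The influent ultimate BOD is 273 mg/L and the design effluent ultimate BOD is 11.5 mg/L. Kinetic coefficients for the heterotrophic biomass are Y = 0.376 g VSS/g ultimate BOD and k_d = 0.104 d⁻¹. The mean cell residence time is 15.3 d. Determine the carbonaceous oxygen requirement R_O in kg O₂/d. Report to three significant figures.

The observed yield is Y_obs = Y/(1 + k_d·θ_c) = 0.376 / (1 + 0.104 × 15.3) = 0.376 / 2.591 = 0.1451 g VSS per g ultimate BOD removed.
ΔS = 273 − 11.5 = 261.5 mg/L, so the substrate removal rate is 48300 × 261.5/1000 = 12630 kg ultimate BOD/d.
Biomass synthesised: P_X = Y_obs × 12630 = 1833 kg VSS/d.
R_O = Q·ΔS − 1.42 P_X = 12630 − 2603 = 10028 kg O₂/d.

R_O ≈ 10000 kg O₂/d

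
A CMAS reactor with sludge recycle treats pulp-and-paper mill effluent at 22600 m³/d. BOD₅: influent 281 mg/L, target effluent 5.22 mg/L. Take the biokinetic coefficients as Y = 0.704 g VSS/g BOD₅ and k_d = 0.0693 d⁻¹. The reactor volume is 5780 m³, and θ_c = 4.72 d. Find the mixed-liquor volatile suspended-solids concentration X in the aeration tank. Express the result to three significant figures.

X = Y·Q·ΔS·θ_c / [V·(1 + k_d θ_c)] = 0.704 × 22600 × (281 − 5.22) × 4.72 / [5780 × (1 + 0.0693 × 4.72)] = 2700 mg/L.

X ≈ 2700 mg/L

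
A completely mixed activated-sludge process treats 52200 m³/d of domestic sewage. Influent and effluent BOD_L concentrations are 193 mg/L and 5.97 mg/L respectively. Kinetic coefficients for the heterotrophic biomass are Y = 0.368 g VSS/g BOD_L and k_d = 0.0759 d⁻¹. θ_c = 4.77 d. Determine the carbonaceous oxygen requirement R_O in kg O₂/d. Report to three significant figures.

Y_obs = Y / (1 + k_d θ_c) = 0.368 / (1 + 0.0759 × 4.77) = 0.368 / 1.362 = 0.2702.
ΔS = 193 − 5.97 = 187.0 mg/L, so the substrate removal rate is 52200 × 187.0/1000 = 9763 kg BOD_L/d.
P_X = Y_obs·Q·(S₀ − S) = 0.2702 × 9763 = 2638 kg VSS/d.
R_O = Q·(S₀ − S) − 1.42·P_X = 9763 − 1.42 × 2638 = 6017 kg O₂/d.

R_O ≈ 6020 kg O₂/d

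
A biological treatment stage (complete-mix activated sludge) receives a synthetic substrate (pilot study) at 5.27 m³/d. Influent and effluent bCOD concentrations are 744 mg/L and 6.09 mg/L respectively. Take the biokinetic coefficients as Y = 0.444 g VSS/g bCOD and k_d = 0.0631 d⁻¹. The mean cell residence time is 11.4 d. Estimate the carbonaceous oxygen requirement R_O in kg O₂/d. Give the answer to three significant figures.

The observed yield is Y_obs = Y/(1 + k_d·θ_c) = 0.444 / (1 + 0.0631 × 11.4) = 0.444 / 1.719 = 0.2582 g VSS per g bCOD removed.
ΔS = 744 − 6.09 = 737.9 mg/L, so the substrate removal rate is 5.27 × 737.9/1000 = 3.889 kg bCOD/d.
Net sludge production P_X = 0.2582 × 3.889 = 1.004 kg VSS/d.
R_O = Q·ΔS − 1.42 P_X = 3.889 − 1.426 = 2.463 kg O₂/d.

R_O ≈ 2.46 kg O₂/d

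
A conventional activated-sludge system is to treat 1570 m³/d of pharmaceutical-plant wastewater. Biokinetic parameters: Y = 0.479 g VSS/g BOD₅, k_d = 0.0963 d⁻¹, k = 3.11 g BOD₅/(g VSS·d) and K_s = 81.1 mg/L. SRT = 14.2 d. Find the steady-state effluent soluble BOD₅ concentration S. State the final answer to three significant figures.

From the Monod/SRT balance for a CMAS, S = K_s·(1+k_d θ_c)/[θ_c·(Y k − k_d) − 1] = 81.1 × (1 + 0.0963 × 14.2) / [14.2 × (0.479 × 3.11 − 0.0963) − 1] = 192.0 / 18.79 = 10.22 mg/L.

S ≈ 10.2 mg/L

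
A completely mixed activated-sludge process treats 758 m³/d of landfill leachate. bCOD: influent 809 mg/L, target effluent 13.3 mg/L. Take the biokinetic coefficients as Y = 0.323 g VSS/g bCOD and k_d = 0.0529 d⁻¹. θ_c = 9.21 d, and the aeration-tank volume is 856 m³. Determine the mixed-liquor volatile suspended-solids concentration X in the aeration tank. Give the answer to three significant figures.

X ≈ 1410 mg/L

X = Y·Q·ΔS·θ_c / [V·(1 + k_d θ_c)] = 0.323 × 758 × (809 − 13.3) × 9.21 / [856 × (1 + 0.0529 × 9.21)] = 1409 mg/L.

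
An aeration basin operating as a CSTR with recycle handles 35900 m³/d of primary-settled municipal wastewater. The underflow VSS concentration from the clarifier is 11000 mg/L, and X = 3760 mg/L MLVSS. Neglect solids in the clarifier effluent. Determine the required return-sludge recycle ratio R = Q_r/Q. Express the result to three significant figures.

R ≈ 0.519

R = Q_r/Q = X/(X_r − X) = 3760 / (11000 − 3760) = 0.5193.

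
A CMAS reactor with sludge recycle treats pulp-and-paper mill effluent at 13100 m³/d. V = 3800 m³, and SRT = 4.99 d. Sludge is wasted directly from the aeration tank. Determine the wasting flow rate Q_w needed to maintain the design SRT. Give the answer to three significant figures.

Wasting from the aeration tank: Q_w = V / θ_c = 3800 / 4.99 = 761.5 m³/d.

Q_w ≈ 762 m³/d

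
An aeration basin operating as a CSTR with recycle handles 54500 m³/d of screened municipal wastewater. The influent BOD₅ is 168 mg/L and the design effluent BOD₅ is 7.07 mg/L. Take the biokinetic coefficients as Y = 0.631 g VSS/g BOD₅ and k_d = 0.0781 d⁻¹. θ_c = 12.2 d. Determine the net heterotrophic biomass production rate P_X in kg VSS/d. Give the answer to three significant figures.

P_X ≈ 2830 kg VSS/d

Observed yield with endogenous decay: Y_obs = Y / (1 + k_d·θ_c) = 0.631 / (1 + 0.0781 × 12.2) = 0.631 / 1.953 = 0.3231 g VSS/g BOD₅.
Substrate removed = Q·(S₀ − S) = 54500 m³/d × (168 − 7.07) g/m³ = 8.77×10^6 g/d = 8771 kg/d.
P_X = Y_obs · Q(S₀ − S) = 0.3231 × 8771 = 2834 kg VSS/d.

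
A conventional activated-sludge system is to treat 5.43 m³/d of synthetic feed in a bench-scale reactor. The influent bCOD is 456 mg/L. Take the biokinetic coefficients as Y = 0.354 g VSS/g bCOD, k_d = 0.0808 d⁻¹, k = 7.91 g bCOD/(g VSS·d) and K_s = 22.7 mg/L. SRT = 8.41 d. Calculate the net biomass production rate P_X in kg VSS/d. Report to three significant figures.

P_X ≈ 0.520 kg VSS/d

From the Monod/SRT balance for a CMAS, S = K_s·(1+k_d θ_c)/[θ_c·(Y k − k_d) − 1] = 22.7 × (1 + 0.0808 × 8.41) / [8.41 × (0.354 × 7.91 − 0.0808) − 1] = 38.13 / 21.87 = 1.743 mg/L.
Y_obs = Y / (1 + k_d θ_c) = 0.354 / (1 + 0.0808 × 8.41) = 0.354 / 1.680 = 0.2108.
Q·(S₀ − S) = 5.43 × (456 − 1.74) × 10⁻³ = 2.467 kg/d removed.
P_X = Y_obs · Q(S₀ − S) = 0.2108 × 2.467 = 0.5199 kg VSS/d.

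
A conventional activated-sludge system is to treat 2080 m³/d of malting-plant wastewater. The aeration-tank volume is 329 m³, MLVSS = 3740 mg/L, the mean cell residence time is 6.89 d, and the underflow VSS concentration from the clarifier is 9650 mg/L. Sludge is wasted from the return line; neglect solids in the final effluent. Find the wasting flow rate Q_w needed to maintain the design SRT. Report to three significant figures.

Wasting from the return line (neglecting effluent solids): Q_w = V·X / (θ_c·X_r) = 329.0 × 3740 / (6.89 × 9650) = 18.51 m³/d.

Q_w ≈ 18.5 m³/d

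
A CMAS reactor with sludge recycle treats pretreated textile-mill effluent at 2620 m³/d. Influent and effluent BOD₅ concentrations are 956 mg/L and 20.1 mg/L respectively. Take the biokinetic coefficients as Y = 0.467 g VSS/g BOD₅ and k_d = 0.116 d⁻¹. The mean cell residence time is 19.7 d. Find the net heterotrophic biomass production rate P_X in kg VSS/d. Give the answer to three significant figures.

P_X ≈ 349 kg VSS/d

Observed yield with endogenous decay: Y_obs = Y / (1 + k_d·θ_c) = 0.467 / (1 + 0.116 × 19.7) = 0.467 / 3.285 = 0.1422 g VSS/g BOD₅.
Mass of BOD₅ removed per day: Q(S₀ − S) = 2620 × 935.9 g/m³ = 2452 kg/d.
Biomass produced: P_X = Y_obs·Q·ΔS = 0.1422 × 2452 ≈ 348.6 kg VSS/d.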